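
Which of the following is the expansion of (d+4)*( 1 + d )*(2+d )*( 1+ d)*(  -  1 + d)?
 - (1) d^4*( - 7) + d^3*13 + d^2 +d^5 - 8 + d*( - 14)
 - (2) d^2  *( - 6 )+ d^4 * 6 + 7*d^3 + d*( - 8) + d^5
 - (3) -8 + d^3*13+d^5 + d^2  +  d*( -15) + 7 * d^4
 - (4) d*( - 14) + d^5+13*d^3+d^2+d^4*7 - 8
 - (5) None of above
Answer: 4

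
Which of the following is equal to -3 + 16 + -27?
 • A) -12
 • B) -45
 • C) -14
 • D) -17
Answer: C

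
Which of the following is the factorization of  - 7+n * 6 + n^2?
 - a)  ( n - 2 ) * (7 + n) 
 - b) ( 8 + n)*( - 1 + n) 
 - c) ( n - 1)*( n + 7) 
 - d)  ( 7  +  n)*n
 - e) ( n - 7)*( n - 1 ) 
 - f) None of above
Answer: c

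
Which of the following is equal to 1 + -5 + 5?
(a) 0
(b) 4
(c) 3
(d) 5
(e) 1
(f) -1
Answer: e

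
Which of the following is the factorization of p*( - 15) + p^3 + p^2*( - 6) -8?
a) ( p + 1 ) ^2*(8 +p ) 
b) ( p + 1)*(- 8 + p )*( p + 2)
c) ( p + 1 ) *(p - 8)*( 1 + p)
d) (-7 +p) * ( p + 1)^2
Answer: c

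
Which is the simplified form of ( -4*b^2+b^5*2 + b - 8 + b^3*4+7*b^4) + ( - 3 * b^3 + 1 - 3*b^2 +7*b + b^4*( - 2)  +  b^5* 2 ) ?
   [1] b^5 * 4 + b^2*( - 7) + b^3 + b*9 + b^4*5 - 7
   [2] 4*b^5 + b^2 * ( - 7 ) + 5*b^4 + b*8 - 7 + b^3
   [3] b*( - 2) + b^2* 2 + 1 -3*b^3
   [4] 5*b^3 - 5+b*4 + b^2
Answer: 2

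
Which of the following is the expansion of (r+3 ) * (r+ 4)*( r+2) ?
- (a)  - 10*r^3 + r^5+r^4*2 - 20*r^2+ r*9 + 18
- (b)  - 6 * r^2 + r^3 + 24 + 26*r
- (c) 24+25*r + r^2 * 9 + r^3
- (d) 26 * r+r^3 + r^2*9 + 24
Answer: d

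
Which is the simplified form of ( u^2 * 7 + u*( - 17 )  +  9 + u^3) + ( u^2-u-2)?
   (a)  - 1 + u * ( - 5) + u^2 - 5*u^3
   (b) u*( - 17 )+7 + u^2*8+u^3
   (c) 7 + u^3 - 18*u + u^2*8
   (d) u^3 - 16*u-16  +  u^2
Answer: c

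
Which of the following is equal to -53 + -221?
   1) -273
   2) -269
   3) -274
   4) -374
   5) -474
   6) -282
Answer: 3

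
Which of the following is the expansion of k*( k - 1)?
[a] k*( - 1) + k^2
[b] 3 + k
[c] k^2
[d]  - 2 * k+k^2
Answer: a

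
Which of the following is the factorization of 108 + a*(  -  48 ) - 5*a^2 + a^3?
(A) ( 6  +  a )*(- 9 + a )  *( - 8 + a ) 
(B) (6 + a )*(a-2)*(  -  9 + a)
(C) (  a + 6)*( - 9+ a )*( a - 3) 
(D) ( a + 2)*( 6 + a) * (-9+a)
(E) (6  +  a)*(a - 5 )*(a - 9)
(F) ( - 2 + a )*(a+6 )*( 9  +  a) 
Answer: B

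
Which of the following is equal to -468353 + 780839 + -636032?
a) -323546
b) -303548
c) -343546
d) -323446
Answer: a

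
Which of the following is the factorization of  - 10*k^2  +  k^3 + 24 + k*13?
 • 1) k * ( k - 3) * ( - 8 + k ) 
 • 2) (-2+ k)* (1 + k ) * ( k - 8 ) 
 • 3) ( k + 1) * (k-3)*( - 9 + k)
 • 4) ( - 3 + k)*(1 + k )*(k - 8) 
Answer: 4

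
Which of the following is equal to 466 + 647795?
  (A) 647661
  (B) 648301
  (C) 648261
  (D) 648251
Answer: C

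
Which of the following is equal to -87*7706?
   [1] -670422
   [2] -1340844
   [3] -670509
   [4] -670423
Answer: 1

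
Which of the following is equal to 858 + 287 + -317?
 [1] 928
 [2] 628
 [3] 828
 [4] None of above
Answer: 3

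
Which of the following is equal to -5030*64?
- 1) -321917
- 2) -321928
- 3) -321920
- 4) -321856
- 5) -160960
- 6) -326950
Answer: 3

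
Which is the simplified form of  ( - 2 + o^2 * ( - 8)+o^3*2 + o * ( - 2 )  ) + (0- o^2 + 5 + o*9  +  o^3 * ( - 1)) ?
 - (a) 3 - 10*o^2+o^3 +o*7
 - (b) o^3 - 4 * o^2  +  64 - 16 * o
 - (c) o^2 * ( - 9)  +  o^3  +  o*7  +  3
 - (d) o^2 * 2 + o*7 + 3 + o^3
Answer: c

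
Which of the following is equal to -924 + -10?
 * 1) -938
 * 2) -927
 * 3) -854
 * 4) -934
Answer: 4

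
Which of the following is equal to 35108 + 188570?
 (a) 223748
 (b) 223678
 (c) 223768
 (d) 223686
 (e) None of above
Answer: b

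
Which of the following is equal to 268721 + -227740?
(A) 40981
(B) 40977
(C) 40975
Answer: A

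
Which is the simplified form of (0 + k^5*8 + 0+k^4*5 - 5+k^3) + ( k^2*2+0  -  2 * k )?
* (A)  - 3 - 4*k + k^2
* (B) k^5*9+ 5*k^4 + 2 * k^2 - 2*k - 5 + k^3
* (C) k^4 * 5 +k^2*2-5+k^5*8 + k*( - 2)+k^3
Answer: C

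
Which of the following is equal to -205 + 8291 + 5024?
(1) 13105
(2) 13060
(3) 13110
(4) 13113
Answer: 3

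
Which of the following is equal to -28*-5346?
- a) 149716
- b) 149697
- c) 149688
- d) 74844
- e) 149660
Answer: c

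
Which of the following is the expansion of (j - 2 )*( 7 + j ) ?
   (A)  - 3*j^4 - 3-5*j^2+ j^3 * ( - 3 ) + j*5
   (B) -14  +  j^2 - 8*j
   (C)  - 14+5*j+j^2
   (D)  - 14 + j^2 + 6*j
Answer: C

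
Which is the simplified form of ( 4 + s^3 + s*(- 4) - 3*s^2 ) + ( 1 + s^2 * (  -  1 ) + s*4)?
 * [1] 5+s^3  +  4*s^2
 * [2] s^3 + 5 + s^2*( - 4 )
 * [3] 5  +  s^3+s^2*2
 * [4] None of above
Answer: 2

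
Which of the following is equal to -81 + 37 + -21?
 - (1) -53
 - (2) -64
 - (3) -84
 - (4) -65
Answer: 4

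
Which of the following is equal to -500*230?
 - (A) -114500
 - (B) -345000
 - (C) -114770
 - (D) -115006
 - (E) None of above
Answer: E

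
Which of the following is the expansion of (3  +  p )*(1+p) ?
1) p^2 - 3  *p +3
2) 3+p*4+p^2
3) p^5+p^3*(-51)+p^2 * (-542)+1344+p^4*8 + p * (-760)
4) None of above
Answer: 2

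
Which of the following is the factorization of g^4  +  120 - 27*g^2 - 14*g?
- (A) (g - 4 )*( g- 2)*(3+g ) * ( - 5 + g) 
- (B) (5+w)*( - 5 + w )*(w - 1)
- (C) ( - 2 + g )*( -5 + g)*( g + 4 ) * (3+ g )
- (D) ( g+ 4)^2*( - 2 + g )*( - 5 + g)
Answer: C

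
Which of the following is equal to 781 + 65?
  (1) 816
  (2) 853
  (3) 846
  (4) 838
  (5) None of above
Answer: 3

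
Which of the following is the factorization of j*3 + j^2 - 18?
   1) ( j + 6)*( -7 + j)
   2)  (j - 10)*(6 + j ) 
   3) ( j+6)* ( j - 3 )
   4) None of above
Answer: 3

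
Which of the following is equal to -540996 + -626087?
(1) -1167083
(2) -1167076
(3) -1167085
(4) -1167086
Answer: 1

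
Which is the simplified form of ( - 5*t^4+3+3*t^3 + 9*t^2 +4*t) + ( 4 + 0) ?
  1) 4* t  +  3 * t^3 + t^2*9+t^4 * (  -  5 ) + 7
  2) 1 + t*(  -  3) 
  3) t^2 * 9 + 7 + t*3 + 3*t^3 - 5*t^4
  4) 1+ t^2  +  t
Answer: 1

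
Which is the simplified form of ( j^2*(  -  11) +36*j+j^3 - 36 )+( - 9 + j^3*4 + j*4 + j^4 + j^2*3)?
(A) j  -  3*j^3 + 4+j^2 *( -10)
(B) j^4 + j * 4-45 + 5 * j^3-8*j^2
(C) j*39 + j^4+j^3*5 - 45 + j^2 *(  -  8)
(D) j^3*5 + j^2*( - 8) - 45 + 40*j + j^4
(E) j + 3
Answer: D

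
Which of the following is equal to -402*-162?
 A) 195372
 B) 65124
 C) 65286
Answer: B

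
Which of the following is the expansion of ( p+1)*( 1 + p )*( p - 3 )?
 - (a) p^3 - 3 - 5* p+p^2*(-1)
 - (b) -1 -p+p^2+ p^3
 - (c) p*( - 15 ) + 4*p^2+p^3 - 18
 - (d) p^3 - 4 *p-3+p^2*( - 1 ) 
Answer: a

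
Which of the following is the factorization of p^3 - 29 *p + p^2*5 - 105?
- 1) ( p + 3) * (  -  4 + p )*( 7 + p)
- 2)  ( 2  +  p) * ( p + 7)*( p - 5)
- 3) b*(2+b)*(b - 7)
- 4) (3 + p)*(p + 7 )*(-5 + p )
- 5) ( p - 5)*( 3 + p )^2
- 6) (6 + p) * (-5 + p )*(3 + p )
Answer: 4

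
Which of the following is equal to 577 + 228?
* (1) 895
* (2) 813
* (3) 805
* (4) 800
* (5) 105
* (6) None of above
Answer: 3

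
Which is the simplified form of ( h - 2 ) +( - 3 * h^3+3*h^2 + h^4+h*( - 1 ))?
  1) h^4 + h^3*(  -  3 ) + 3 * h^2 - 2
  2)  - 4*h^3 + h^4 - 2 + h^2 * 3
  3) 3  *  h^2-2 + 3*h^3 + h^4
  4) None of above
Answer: 1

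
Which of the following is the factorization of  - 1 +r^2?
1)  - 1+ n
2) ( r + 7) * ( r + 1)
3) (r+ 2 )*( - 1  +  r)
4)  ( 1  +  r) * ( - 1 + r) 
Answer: 4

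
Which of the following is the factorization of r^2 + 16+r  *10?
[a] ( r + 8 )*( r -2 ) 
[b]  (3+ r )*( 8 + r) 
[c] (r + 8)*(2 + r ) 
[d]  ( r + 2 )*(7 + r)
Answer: c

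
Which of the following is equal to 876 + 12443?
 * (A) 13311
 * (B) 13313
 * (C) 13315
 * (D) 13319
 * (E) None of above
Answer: D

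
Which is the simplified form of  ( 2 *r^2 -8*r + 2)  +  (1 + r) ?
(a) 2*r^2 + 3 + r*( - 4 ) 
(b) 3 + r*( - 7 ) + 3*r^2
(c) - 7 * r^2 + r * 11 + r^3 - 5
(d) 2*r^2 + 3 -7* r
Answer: d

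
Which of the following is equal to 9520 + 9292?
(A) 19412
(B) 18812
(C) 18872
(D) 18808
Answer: B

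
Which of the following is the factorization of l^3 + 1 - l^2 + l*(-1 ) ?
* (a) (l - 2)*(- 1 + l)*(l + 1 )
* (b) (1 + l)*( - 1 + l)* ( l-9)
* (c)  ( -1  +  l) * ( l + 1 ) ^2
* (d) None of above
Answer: d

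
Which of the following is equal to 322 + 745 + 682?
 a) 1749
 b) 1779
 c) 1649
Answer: a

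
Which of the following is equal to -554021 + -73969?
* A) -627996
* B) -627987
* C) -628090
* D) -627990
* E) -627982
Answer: D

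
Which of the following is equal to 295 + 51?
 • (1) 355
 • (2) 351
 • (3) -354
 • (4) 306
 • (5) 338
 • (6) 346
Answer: 6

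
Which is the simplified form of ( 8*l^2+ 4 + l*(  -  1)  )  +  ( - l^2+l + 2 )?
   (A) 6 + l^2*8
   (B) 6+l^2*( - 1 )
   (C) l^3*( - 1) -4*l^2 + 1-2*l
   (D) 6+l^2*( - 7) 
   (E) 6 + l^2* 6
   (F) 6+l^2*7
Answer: F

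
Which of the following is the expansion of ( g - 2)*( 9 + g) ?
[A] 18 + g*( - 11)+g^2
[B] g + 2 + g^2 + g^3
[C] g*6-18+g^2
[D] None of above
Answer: D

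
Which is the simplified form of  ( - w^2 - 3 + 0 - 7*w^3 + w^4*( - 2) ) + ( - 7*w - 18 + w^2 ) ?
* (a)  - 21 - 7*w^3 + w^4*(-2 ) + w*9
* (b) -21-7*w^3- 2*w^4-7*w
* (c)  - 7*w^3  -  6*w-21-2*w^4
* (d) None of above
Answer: b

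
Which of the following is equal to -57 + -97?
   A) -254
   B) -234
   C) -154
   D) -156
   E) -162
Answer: C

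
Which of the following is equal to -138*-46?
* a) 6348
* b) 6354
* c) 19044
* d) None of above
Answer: a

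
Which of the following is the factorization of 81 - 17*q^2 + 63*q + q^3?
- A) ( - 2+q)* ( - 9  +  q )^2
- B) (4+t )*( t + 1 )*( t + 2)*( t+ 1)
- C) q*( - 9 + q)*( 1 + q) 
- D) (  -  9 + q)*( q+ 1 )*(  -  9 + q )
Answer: D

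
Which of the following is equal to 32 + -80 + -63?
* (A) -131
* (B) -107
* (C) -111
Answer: C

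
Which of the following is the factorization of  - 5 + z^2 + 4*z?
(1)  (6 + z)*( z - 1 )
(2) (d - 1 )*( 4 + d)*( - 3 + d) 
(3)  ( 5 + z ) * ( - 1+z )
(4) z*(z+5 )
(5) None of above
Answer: 3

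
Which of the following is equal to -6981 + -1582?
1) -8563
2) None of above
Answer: 1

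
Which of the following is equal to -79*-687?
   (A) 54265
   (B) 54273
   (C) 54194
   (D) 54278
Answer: B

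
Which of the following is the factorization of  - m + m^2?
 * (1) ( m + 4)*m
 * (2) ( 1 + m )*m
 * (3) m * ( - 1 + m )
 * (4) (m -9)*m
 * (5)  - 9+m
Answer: 3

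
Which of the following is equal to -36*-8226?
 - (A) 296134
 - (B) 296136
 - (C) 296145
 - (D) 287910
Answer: B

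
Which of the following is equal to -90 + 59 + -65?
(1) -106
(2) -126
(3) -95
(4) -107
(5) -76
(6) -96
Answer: 6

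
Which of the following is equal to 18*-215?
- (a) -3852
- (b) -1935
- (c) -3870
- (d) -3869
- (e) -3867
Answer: c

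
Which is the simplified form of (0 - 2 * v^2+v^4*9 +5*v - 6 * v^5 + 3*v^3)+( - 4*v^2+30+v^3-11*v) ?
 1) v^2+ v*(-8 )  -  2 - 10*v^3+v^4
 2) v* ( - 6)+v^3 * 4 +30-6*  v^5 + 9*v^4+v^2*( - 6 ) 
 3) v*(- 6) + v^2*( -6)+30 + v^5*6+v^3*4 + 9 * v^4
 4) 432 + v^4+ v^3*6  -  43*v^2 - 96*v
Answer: 2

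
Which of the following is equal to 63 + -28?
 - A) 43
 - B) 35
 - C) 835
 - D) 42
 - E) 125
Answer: B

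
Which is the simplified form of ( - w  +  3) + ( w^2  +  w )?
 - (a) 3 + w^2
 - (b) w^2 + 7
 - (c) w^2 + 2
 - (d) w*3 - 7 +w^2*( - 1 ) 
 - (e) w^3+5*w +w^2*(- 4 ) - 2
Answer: a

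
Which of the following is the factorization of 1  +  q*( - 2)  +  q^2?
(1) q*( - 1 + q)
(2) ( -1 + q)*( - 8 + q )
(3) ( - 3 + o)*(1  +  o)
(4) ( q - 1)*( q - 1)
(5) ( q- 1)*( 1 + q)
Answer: 4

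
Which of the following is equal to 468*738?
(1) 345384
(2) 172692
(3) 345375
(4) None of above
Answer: 1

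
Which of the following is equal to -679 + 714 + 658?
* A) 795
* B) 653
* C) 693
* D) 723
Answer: C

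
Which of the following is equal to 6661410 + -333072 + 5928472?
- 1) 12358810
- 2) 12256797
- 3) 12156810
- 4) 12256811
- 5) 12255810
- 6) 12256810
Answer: 6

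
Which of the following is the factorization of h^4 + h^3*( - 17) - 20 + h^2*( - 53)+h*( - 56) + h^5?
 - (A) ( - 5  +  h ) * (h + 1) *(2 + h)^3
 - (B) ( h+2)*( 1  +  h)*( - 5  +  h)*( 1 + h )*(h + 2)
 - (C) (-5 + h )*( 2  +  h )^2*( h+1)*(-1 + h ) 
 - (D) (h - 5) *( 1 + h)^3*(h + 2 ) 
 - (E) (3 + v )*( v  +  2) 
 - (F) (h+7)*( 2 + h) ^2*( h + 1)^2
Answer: B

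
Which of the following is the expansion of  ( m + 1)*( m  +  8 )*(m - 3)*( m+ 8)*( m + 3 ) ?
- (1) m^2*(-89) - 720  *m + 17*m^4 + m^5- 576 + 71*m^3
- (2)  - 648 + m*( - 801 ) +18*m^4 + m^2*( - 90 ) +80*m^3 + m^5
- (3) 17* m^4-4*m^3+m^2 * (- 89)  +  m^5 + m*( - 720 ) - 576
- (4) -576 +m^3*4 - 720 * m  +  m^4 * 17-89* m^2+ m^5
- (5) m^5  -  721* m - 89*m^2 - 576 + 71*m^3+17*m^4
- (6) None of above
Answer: 1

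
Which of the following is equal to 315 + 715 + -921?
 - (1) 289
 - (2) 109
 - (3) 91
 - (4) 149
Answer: 2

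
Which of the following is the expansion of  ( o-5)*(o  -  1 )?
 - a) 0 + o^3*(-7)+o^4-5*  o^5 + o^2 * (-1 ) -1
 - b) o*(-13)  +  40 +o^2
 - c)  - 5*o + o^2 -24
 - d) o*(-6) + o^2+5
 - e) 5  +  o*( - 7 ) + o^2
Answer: d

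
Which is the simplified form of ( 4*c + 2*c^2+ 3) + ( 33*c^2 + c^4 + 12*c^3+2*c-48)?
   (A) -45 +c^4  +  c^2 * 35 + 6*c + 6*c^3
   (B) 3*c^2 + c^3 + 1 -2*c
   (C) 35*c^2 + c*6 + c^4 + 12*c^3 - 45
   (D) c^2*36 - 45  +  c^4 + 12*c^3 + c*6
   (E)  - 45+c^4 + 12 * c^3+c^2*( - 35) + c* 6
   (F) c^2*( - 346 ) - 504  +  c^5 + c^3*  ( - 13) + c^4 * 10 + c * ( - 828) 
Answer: C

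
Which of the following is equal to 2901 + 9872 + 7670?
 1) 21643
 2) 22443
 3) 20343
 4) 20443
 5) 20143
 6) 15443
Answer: 4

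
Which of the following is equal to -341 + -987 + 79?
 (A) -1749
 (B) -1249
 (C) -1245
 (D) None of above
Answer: B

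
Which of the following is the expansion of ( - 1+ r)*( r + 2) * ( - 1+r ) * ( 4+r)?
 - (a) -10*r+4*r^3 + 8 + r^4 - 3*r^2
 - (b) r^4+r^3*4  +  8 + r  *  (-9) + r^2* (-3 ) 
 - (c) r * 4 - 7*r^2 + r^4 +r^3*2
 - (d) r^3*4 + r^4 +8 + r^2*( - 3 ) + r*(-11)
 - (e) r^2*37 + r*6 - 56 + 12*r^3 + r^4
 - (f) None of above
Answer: a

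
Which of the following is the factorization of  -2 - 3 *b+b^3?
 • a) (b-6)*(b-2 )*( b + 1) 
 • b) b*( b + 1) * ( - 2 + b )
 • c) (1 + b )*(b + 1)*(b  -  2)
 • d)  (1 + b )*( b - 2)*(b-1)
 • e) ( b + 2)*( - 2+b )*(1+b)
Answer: c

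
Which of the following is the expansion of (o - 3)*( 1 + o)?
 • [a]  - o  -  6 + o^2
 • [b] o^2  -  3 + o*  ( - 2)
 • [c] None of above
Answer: b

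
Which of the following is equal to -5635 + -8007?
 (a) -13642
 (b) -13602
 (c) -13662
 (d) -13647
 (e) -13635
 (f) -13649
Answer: a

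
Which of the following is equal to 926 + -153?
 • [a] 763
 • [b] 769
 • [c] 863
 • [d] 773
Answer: d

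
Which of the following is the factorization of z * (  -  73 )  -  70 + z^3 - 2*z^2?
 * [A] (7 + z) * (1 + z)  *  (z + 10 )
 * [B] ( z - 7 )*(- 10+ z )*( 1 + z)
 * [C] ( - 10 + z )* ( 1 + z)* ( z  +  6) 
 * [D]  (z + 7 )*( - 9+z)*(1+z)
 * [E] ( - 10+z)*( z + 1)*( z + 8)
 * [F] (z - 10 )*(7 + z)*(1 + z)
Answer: F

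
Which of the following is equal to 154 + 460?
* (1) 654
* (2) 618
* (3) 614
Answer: 3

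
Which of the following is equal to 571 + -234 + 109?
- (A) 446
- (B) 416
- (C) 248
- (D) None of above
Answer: A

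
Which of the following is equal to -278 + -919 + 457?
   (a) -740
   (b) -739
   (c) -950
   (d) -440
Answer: a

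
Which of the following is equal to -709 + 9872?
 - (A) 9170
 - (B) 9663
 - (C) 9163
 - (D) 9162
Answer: C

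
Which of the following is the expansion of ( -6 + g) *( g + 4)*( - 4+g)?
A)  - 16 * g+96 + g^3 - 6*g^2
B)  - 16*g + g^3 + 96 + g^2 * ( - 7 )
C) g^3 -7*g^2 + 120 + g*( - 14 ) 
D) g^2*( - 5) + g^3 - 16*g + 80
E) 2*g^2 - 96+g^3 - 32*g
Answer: A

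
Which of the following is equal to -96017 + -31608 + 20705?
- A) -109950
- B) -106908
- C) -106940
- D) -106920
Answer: D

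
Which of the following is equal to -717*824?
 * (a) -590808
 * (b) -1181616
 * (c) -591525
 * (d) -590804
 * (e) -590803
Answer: a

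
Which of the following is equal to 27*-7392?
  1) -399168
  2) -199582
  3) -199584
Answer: 3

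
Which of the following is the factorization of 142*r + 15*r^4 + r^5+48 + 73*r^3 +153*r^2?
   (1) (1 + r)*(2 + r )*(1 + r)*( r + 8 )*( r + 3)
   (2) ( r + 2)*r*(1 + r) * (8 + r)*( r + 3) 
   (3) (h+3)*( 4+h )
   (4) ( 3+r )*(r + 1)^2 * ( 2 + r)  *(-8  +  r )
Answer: 1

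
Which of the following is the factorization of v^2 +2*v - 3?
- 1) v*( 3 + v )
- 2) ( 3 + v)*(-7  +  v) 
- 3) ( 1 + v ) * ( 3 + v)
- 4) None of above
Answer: 4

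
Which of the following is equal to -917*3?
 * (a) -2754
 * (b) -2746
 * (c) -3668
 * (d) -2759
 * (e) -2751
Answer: e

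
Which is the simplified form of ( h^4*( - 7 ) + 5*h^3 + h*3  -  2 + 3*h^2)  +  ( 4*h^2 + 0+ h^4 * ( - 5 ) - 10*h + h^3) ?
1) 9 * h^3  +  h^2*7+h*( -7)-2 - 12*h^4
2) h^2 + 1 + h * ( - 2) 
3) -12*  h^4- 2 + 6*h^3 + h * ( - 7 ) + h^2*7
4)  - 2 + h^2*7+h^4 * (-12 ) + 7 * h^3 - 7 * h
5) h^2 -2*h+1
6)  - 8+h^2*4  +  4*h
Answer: 3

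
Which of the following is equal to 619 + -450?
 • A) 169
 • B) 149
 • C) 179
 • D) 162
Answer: A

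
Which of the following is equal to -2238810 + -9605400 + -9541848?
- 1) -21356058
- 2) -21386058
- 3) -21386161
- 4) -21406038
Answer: 2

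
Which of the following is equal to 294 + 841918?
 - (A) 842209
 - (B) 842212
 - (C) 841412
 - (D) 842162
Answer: B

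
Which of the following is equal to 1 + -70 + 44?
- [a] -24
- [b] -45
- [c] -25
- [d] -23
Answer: c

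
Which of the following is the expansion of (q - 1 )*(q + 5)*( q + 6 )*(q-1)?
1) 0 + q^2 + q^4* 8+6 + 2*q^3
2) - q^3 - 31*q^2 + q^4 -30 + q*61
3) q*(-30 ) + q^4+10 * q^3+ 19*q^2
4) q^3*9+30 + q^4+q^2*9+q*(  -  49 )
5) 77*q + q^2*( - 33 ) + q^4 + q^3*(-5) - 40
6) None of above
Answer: 4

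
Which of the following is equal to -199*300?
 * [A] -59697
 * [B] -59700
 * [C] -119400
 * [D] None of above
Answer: B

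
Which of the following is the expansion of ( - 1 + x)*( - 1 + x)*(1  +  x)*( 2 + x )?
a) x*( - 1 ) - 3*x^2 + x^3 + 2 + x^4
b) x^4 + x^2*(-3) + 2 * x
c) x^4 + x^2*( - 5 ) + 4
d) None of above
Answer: a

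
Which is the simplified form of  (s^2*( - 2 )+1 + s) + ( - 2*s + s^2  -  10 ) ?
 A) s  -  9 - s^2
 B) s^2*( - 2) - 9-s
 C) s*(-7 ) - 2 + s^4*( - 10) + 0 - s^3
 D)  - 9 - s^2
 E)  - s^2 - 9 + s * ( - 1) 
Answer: E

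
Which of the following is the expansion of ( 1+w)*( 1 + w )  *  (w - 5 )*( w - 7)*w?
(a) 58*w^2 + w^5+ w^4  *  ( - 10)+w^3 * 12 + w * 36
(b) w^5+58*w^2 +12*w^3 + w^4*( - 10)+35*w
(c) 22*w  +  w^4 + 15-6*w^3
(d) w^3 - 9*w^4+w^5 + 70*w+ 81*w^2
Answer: b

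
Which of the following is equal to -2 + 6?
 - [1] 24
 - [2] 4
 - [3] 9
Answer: 2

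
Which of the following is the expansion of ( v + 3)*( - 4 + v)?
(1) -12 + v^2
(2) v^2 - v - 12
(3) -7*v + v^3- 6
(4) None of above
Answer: 2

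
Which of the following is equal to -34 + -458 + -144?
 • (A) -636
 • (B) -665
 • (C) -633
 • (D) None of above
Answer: A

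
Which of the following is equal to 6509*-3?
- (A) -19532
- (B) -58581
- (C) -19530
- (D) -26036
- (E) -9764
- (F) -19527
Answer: F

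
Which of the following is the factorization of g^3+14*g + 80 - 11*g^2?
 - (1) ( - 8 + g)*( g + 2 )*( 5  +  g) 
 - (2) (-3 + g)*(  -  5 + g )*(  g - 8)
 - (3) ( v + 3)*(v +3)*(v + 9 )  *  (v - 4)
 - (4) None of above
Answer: 4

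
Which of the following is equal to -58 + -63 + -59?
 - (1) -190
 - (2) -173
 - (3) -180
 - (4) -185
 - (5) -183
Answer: 3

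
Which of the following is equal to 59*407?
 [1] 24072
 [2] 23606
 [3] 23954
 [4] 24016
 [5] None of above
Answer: 5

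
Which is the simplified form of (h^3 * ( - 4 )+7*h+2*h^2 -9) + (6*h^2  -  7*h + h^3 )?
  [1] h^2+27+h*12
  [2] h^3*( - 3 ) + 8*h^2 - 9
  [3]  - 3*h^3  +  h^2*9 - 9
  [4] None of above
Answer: 2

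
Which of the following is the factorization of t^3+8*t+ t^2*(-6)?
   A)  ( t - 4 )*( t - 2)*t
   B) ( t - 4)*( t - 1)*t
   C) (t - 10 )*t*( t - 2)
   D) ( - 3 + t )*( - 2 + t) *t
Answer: A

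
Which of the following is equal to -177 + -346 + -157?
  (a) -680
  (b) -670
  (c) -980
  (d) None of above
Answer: a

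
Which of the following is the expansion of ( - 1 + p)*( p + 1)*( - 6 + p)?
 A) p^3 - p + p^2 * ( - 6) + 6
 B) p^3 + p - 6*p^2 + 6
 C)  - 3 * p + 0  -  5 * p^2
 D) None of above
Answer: A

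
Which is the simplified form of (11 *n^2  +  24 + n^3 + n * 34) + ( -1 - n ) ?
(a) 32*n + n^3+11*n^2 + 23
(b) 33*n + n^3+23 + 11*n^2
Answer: b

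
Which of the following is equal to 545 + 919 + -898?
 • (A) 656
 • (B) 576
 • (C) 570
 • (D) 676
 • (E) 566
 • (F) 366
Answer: E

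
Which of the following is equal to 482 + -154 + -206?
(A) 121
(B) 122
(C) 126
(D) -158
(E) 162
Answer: B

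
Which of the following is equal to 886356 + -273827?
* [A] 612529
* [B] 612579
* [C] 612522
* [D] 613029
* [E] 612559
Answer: A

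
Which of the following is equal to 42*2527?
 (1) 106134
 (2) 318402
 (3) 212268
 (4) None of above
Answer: 1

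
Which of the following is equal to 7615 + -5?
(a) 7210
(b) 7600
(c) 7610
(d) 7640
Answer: c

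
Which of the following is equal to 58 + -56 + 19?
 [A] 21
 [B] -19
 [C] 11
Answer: A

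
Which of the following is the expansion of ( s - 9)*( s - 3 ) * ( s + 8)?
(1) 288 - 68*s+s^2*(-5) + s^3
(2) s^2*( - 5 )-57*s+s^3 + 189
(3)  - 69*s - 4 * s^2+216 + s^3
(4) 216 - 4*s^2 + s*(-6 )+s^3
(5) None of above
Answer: 3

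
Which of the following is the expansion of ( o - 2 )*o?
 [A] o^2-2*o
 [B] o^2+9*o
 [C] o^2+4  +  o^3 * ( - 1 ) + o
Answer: A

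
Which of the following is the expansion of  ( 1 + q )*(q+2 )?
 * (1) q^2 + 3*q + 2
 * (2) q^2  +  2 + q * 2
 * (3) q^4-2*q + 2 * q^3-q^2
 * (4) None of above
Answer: 1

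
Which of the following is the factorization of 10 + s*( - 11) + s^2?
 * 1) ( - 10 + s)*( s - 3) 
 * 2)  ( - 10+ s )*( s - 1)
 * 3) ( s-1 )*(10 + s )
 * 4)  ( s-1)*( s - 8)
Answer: 2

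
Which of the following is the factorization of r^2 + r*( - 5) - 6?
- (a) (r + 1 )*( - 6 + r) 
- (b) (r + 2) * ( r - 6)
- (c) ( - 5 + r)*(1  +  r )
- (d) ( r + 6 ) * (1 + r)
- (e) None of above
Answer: a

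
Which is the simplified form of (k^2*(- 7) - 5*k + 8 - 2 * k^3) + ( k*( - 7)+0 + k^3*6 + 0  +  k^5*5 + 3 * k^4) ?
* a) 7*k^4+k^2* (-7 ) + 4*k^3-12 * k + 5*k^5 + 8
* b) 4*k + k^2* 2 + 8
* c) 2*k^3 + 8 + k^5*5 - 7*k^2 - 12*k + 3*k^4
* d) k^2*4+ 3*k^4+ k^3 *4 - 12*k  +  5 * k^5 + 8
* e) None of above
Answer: e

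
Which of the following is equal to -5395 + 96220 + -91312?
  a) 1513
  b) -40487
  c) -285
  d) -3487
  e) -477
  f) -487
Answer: f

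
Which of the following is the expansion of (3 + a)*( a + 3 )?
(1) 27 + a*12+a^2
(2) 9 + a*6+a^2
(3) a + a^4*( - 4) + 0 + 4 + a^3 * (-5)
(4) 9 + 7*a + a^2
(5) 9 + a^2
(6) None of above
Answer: 2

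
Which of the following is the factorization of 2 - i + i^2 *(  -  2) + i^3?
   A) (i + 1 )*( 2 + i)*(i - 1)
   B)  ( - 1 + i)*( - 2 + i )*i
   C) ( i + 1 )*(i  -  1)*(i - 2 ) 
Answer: C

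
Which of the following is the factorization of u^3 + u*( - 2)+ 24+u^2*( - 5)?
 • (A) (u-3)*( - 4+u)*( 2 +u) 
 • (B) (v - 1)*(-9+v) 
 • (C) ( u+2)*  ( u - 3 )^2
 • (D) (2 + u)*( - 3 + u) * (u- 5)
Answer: A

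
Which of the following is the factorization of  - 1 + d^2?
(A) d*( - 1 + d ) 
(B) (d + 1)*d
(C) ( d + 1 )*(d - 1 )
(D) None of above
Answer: C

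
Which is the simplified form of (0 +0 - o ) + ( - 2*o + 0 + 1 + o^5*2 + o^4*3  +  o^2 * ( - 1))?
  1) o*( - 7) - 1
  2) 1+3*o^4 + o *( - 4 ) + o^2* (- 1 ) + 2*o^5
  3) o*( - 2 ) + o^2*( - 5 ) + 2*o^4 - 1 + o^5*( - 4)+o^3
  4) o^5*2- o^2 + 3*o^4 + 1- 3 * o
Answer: 4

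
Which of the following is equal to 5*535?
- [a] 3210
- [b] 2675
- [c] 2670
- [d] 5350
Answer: b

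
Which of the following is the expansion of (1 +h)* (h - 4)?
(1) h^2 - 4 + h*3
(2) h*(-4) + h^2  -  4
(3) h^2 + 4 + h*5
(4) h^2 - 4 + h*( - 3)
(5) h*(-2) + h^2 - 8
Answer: 4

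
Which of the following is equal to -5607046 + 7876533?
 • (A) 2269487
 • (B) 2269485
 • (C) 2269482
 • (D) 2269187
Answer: A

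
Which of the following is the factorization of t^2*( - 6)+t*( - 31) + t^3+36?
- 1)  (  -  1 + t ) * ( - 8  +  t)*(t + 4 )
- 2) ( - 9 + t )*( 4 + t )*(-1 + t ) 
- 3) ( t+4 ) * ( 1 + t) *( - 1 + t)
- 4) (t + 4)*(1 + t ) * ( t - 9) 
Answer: 2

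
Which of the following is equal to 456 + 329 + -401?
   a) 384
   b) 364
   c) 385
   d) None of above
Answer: a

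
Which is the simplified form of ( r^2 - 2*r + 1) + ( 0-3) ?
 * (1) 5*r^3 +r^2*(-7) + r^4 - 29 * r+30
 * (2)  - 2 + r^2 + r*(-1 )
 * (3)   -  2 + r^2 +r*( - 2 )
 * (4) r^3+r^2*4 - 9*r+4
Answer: 3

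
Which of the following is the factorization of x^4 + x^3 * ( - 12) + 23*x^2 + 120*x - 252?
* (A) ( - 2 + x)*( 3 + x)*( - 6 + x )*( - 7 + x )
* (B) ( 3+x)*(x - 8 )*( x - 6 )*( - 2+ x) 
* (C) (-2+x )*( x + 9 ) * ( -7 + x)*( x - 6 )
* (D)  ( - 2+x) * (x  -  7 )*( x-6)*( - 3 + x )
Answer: A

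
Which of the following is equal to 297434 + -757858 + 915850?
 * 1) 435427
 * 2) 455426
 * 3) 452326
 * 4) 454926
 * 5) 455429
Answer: 2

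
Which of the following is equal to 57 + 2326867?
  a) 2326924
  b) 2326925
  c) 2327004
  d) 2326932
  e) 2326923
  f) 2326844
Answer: a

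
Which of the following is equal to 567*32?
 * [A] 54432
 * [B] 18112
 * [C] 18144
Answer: C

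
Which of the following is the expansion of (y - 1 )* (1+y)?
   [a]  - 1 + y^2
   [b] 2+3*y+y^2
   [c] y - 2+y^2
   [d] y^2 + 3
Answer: a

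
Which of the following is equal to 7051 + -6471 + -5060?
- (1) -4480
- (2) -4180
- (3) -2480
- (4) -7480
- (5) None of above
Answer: 1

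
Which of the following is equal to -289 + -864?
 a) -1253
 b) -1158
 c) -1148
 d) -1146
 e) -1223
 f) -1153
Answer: f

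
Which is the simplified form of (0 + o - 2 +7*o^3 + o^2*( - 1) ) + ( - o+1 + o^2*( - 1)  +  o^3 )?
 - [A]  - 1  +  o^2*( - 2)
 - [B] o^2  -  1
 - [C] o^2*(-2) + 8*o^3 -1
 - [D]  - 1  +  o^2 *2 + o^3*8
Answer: C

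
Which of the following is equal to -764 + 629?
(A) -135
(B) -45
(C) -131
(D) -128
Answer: A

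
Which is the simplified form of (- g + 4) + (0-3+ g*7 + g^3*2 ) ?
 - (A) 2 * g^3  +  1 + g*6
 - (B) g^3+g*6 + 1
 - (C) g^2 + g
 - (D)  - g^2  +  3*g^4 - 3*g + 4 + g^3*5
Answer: A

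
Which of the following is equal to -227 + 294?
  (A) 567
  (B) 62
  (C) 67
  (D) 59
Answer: C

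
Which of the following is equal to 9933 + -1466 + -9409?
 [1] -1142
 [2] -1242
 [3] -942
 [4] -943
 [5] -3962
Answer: 3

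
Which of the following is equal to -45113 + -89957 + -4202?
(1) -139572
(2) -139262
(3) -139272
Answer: 3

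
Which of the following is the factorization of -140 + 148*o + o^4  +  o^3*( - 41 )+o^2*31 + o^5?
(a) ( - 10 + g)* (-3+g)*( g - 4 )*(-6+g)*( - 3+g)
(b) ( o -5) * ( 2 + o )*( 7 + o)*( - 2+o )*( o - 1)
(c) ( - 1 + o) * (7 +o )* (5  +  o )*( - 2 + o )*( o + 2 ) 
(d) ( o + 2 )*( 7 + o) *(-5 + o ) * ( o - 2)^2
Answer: b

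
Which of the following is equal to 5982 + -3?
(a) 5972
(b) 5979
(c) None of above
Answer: b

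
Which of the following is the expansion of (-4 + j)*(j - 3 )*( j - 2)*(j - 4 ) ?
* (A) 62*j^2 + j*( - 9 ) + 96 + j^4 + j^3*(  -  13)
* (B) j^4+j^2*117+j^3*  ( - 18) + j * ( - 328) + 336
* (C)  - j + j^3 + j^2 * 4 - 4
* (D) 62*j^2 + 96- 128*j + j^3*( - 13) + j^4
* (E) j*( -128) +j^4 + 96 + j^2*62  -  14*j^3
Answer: D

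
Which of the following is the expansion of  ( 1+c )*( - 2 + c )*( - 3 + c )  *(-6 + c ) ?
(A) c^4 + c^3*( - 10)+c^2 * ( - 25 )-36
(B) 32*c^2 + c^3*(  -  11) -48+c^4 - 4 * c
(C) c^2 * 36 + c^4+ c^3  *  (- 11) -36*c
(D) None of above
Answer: D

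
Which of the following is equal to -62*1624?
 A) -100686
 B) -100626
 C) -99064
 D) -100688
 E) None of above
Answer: D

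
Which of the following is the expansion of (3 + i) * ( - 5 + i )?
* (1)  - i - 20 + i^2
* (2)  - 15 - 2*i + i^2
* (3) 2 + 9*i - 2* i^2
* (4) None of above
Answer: 2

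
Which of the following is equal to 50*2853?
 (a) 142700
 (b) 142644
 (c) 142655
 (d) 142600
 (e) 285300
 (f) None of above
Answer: f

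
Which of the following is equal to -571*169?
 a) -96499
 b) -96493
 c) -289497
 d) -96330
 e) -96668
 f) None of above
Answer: a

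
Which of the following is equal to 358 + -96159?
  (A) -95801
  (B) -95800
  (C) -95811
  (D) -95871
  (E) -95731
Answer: A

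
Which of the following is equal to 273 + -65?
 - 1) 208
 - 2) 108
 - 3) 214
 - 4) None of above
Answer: 1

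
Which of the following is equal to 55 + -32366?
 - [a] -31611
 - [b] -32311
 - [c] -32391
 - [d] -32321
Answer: b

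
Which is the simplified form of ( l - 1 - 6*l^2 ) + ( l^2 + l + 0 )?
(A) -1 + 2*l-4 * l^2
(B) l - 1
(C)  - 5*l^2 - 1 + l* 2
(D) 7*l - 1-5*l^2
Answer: C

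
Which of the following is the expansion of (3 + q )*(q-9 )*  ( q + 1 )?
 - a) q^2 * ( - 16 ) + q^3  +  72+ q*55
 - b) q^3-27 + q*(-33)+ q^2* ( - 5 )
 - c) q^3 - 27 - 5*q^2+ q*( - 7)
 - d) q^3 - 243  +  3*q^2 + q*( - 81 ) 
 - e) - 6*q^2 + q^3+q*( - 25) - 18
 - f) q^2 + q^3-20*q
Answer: b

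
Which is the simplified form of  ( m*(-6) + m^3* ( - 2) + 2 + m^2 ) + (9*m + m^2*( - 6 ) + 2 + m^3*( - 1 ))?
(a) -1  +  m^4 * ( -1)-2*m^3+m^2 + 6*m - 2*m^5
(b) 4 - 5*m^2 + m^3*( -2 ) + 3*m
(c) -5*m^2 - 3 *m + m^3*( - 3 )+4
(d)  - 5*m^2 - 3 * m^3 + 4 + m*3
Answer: d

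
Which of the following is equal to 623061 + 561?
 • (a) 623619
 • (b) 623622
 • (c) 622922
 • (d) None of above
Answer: b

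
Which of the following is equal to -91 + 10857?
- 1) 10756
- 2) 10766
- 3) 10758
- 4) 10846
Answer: 2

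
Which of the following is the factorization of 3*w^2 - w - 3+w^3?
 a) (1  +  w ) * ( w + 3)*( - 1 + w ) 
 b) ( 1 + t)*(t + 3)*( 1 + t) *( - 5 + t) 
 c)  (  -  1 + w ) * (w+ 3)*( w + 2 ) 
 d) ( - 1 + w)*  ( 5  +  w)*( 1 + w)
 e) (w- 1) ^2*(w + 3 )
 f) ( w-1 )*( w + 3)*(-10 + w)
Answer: a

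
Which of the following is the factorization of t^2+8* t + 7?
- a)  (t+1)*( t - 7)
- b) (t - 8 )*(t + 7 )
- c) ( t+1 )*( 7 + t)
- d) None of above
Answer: c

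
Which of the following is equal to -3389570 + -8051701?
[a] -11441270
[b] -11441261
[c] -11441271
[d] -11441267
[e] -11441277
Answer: c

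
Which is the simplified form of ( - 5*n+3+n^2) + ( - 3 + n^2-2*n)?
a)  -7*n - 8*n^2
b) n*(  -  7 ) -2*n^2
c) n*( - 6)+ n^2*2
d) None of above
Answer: d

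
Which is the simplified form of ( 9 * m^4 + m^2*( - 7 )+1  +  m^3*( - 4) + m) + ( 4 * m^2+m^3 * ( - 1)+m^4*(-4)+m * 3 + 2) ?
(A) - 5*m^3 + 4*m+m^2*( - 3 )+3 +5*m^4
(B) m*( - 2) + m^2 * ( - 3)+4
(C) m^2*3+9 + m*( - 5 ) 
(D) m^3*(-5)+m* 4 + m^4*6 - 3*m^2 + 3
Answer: A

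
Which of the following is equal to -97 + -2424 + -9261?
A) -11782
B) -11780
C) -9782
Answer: A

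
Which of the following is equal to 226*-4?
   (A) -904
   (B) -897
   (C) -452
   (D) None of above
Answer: A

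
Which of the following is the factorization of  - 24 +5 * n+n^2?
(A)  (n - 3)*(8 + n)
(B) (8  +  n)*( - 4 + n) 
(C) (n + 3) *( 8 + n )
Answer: A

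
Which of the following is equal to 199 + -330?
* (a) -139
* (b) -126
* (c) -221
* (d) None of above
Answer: d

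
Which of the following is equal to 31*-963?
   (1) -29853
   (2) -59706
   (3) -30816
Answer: 1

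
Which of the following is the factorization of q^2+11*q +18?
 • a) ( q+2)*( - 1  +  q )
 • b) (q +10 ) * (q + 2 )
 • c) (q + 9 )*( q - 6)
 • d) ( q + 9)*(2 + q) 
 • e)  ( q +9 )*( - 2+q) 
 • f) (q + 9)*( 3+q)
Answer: d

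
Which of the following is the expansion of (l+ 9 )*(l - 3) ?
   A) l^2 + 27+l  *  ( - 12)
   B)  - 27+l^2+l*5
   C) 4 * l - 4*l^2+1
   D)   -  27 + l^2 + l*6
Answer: D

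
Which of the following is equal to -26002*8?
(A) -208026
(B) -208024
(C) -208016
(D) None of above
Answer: C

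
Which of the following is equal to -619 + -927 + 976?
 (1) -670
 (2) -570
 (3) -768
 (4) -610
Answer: 2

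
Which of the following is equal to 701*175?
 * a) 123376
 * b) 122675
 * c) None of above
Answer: b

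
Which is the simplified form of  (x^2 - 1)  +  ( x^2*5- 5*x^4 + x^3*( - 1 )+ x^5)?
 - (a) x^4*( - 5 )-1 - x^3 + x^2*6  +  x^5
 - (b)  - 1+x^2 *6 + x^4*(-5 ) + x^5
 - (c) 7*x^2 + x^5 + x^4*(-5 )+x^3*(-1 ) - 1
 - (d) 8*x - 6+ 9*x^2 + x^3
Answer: a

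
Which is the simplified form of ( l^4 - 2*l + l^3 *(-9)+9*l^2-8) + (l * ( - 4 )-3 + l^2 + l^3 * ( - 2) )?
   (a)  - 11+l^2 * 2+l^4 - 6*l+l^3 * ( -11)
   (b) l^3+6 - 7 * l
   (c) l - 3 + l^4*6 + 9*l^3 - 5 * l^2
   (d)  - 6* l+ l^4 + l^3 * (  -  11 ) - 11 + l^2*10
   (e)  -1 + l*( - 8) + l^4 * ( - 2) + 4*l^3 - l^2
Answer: d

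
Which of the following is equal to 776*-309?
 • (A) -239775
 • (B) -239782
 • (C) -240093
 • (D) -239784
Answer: D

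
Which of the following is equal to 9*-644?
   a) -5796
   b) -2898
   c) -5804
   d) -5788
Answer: a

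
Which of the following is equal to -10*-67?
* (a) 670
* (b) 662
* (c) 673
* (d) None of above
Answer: a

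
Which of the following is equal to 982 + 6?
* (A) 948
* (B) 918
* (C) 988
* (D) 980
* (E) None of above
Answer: C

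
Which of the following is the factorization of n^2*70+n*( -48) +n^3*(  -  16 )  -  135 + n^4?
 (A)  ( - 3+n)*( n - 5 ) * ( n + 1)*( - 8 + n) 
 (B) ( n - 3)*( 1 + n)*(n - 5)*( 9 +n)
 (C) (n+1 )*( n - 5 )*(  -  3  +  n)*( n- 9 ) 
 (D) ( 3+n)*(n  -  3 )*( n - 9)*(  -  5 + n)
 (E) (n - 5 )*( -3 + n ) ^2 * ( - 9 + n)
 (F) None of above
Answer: C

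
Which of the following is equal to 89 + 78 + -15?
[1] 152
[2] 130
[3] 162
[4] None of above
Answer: 1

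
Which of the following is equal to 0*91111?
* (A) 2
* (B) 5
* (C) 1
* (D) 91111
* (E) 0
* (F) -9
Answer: E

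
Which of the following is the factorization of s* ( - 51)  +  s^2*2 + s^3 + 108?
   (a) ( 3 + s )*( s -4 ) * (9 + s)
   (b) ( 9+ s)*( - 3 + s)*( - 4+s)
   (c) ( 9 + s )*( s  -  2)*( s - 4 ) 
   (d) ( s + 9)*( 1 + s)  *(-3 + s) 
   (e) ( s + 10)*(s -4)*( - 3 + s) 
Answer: b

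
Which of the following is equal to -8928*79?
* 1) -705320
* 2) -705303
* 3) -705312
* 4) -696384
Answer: 3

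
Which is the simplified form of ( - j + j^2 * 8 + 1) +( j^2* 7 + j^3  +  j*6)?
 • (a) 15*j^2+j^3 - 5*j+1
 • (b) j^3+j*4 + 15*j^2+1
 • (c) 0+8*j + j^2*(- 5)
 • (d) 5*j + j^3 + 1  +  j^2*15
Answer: d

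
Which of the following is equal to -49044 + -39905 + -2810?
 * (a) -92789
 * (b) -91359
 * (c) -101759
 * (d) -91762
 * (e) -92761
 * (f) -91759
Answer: f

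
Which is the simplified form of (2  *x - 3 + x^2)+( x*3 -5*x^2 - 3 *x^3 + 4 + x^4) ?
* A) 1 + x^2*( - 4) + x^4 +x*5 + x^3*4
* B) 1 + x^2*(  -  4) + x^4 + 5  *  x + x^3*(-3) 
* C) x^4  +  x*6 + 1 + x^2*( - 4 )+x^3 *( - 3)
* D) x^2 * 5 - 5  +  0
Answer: B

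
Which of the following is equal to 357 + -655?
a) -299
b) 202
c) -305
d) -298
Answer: d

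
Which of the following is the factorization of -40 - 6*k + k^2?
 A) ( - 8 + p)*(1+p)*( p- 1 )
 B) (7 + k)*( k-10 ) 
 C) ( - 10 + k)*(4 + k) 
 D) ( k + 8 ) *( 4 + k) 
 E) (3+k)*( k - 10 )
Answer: C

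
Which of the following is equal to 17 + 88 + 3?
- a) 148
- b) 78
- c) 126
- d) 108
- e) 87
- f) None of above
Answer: d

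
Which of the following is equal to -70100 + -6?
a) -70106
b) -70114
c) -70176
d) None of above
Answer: a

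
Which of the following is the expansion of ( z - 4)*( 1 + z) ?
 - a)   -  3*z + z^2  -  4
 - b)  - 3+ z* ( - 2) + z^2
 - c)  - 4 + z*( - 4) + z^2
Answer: a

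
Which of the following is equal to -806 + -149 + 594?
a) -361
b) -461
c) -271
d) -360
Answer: a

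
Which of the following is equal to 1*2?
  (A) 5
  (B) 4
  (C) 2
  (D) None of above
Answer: C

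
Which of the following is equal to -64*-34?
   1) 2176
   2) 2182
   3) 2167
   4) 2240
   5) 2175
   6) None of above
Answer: 1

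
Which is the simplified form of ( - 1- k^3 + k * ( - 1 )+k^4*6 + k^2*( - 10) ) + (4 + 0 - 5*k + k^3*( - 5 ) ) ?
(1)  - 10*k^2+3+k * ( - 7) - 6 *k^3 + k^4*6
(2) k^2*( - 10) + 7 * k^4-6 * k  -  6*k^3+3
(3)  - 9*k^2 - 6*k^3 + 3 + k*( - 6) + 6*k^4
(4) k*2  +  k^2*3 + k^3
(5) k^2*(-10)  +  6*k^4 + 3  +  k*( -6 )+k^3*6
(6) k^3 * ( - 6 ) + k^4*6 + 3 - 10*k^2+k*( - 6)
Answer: 6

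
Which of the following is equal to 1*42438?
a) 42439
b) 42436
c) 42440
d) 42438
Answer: d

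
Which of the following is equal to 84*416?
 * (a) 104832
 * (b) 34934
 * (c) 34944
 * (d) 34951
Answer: c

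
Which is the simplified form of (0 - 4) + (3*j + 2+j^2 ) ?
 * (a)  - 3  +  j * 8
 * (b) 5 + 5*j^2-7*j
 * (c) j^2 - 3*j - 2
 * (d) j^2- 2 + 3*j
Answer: d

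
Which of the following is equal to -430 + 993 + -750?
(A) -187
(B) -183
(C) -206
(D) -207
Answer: A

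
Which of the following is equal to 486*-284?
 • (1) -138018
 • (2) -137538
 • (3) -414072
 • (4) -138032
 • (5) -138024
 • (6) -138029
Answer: 5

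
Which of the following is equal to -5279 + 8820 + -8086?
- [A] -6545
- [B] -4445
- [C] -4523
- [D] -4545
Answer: D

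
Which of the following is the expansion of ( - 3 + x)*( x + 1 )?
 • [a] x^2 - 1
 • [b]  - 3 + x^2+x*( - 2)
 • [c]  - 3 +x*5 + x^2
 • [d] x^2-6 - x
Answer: b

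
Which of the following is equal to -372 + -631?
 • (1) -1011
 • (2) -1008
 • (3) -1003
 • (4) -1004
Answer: 3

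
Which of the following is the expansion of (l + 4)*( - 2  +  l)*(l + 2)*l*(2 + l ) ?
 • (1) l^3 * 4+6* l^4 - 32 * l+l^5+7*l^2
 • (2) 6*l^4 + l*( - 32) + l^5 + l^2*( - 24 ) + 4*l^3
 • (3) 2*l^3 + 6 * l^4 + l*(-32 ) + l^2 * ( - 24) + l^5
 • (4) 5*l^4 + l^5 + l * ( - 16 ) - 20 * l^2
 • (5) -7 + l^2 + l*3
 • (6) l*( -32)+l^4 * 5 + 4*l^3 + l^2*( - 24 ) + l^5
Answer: 2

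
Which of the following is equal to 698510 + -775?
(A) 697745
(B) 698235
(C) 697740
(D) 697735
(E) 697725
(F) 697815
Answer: D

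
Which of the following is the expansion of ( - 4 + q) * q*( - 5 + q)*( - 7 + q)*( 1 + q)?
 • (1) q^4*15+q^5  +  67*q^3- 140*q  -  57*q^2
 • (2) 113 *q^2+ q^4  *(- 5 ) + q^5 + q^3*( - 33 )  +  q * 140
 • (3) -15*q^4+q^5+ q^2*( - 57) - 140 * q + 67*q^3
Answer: 3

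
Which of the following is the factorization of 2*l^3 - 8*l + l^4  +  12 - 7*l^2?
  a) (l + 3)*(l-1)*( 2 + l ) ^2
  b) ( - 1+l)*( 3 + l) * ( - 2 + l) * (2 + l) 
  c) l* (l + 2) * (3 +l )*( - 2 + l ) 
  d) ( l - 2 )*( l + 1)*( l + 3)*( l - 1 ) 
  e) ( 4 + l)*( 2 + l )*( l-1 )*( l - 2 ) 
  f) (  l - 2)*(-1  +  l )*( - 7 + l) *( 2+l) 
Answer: b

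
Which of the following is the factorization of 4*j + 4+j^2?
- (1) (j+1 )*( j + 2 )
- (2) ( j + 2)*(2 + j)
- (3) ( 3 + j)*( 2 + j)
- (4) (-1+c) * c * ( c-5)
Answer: 2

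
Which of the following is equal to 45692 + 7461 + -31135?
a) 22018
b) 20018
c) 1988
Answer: a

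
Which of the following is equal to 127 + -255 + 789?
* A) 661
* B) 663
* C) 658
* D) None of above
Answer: A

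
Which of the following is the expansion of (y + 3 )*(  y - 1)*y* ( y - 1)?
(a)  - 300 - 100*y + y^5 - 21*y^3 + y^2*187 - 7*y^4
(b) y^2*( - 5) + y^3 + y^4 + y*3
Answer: b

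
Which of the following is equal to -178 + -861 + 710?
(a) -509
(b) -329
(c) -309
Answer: b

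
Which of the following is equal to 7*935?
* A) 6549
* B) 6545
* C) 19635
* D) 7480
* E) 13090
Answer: B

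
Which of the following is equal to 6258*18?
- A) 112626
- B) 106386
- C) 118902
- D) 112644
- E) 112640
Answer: D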